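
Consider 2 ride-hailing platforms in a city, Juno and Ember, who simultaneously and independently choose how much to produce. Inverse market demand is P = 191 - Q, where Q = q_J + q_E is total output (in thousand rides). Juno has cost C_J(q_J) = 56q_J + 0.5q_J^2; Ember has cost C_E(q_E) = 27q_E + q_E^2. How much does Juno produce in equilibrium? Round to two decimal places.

34.18

Juno's profit: π_J = (191 - Q)q_J - (56q_J + (1/2)q_J²). Setting ∂π_J/∂q_J = 0: 135 - 3q_J - (q_E) = 0.
Ember's profit: π_E = (191 - Q)q_E - (27q_E + q_E²). Setting ∂π_E/∂q_E = 0: 164 - 4q_E - (q_J) = 0.
So q_J = (135 - q_E)/3 and q_E = (164 - q_J)/4.
Substituting one into the other gives q_J = 376/11 and q_E = 357/11.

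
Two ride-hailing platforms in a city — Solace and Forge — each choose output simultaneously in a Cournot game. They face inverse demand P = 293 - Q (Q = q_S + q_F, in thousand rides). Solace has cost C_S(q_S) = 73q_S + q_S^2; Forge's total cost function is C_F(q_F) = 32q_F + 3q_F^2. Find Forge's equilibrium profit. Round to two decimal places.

2826.12

Solace's profit: π_S = (293 - Q)q_S - (73q_S + q_S²). Setting ∂π_S/∂q_S = 0: 220 - 4q_S - (q_F) = 0.
Forge's first-order condition: 261 - 8q_F - (q_S) = 0.
Rearranging gives the reaction functions q_S = (220 - q_F)/4 and q_F = (261 - q_S)/8.
Solving the pair: q_S = 1499/31, q_F = 824/31.
Price P = 293 - 74.9355 = 218.0645.
Forge's profit: 218.0645·(824/31) - 32·(824/31) - 3(824/31)² = 2826.1228.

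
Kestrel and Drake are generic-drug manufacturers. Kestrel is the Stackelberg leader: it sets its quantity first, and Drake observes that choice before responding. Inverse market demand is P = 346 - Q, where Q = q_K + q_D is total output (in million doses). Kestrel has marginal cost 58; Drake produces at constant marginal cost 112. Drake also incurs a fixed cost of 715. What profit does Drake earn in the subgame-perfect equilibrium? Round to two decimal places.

277.25

Solve by backward induction. Given q_K, the follower Drake maximises π_D = (346 - q_K - q_D)q_D - 112q_D.
Follower FOC: 234 - q_K - 2q_D = 0, so q_D(q_K) = (234 - q_K)/2.
Kestrel substitutes q_D(q_K) into its own profit: π_K = q_K(346 - q_K - (234 - q_K)/2) - 58q_K = (229 - (1/2)q_K)q_K - 58q_K.
Maximising: ∂π_K/∂q_K = 171 - q_K = 0, giving q_K = 171.
Then q_D = (234 - 171)/2 = 63/2.
Price P = 346 - 405/2 = 287/2.
Drake's profit: (287/2 - 112)·(63/2) - 715 = 1109/4.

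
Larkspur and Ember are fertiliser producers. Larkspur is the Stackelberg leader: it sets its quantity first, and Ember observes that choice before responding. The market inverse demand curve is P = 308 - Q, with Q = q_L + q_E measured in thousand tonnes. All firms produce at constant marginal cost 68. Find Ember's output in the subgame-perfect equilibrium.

60

Solve by backward induction. Given q_L, the follower Ember maximises π_E = (308 - q_L - q_E)q_E - 68q_E.
Follower FOC: 240 - q_L - 2q_E = 0, so q_E(q_L) = (240 - q_L)/2.
The leader anticipates this reaction. Substituting into P = 308 - Q gives P = 188 - (1/2)q_L, so π_L = (188 - (1/2)q_L)q_L - 68q_L.
The leader's first-order condition 120 - q_L = 0 yields q_L = 120.
Then q_E = (240 - 120)/2 = 60.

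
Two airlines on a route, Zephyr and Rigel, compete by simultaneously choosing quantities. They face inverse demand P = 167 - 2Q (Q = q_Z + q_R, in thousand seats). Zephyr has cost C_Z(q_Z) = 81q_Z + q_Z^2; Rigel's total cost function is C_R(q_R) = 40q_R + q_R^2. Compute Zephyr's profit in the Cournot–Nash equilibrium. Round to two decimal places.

Zephyr's profit: π_Z = (167 - 2Q)q_Z - (81q_Z + q_Z²). Setting ∂π_Z/∂q_Z = 0: 86 - 6q_Z - 2(q_R) = 0.
Rigel's profit: π_R = (167 - 2Q)q_R - (40q_R + q_R²). Setting ∂π_R/∂q_R = 0: 127 - 6q_R - 2(q_Z) = 0.
Rearranging gives the reaction functions q_Z = (86 - 2q_R)/6 and q_R = (127 - 2q_Z)/6.
Solving the pair: q_Z = 131/16, q_R = 295/16.
Price P = 167 - 2·(213/8) = 455/4.
Zephyr's profit: (455/4)·(131/16) - 81·(131/16) - (131/16)² = 201.1055.

201.11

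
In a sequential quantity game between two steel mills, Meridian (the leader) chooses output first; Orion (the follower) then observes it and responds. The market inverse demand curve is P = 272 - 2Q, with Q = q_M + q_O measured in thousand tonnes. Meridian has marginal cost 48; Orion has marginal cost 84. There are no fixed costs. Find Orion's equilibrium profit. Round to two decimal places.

The follower Orion best-responds to any q_M: π_O = (272 - 2Q)q_O - 84q_O.
Follower FOC: 188 - 2q_M - 4q_O = 0, so q_O(q_M) = (188 - 2q_M)/4.
The leader anticipates this reaction. Substituting into P = 272 - 2Q gives P = 178 - q_M, so π_M = (178 - q_M)q_M - 48q_M.
Leader FOC: 130 - 2q_M = 0, so q_M = 65.
Then q_O = (188 - 2·65)/4 = 29/2.
Price P = 272 - 2·(159/2) = 113.
Orion's profit: (113 - 84)·(29/2) = 841/2.

420.50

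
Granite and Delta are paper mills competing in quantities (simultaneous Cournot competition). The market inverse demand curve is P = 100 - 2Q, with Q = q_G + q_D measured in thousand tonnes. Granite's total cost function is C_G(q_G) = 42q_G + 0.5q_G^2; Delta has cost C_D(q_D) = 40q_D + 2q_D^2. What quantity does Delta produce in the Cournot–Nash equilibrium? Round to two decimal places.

5.11

Granite's profit: π_G = (100 - 2Q)q_G - (42q_G + (1/2)q_G²). Setting ∂π_G/∂q_G = 0: 58 - 5q_G - 2(q_D) = 0.
Delta's first-order condition: 60 - 8q_D - 2(q_G) = 0.
Rearranging gives the reaction functions q_G = (58 - 2q_D)/5 and q_D = (60 - 2q_G)/8.
Substituting one into the other gives q_G = 86/9 and q_D = 46/9.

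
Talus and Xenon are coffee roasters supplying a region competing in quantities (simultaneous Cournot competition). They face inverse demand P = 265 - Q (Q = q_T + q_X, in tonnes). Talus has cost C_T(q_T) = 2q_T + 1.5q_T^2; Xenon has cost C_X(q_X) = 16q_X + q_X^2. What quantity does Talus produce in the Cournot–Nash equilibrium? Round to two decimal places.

42.26

Talus's profit: π_T = (265 - Q)q_T - (2q_T + (3/2)q_T²). Setting ∂π_T/∂q_T = 0: 263 - 5q_T - (q_X) = 0.
Xenon's profit: π_X = (265 - Q)q_X - (16q_X + q_X²). Setting ∂π_X/∂q_X = 0: 249 - 4q_X - (q_T) = 0.
Best responses: q_T = (263 - q_X)/5, q_X = (249 - q_T)/4.
Substituting one into the other gives q_T = 803/19 and q_X = 982/19.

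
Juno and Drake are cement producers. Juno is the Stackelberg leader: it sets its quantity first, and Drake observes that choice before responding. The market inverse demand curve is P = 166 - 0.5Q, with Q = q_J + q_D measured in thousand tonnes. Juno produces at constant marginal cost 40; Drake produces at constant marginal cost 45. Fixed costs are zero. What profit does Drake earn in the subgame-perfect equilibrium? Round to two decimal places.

Solve by backward induction. Given q_J, the follower Drake maximises π_D = (166 - (1/2)q_J - (1/2)q_D)q_D - 45q_D.
∂π_D/∂q_D = 121 - (1/2)q_J - q_D = 0 gives the reaction function q_D = (121 - (1/2)q_J).
The leader anticipates this reaction. Substituting into P = 166 - 0.5Q gives P = 211/2 - (1/4)q_J, so π_J = (211/2 - (1/4)q_J)q_J - 40q_J.
The leader's first-order condition 131/2 - (1/2)q_J = 0 yields q_J = 131.
Then q_D = (121 - (1/2)·131) = 111/2.
Price P = 166 - (1/2)·(373/2) = 291/4.
Drake's profit: (291/4 - 45)·(111/2) = 1540.1250.

1540.13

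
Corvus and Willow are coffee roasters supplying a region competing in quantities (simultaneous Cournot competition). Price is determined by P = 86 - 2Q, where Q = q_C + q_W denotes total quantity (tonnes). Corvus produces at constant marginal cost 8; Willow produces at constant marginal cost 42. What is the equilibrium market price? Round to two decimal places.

45.33

Corvus's profit: π_C = (86 - 2Q)q_C - (8q_C). Setting ∂π_C/∂q_C = 0: 78 - 4q_C - 2(q_W) = 0.
Willow's first-order condition: 44 - 4q_W - 2(q_C) = 0.
So q_C = (78 - 2q_W)/4 and q_W = (44 - 2q_C)/4.
Solving the pair: q_C = 56/3, q_W = 5/3.
Total output Q = 61/3, so price P = 86 - 2·(61/3) = 136/3.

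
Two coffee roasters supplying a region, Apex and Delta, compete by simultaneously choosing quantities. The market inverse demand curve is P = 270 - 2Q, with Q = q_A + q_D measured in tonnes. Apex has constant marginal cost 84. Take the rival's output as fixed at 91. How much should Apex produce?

1

With the rival's output fixed at 91, Apex's profit is π_A = (270 - 2·91 - 2q_A)q_A - (84q_A) = (88 - 2q_A)q_A - (84q_A).
∂π_A/∂q_A = 4 - 4q_A = 0, so q_A = 1.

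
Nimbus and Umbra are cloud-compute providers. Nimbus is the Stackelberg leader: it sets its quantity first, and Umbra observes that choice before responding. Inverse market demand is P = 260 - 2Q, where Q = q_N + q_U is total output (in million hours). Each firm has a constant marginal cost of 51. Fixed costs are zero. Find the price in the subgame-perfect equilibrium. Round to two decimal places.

Solve by backward induction. Given q_N, the follower Umbra maximises π_U = (260 - 2q_N - 2q_U)q_U - 51q_U.
Follower FOC: 209 - 2q_N - 4q_U = 0, so q_U(q_N) = (209 - 2q_N)/4.
The leader anticipates this reaction. Substituting into P = 260 - 2Q gives P = 311/2 - q_N, so π_N = (311/2 - q_N)q_N - 51q_N.
The leader's first-order condition 209/2 - 2q_N = 0 yields q_N = 209/4.
Then q_U = (209 - 2·(209/4))/4 = 209/8.
Total output Q = 627/8, so price P = 260 - 2·(627/8) = 413/4.

103.25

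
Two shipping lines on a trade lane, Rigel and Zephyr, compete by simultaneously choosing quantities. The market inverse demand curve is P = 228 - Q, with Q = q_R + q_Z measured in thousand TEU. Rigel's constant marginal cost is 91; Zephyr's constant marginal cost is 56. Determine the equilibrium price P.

Rigel's profit: π_R = (228 - Q)q_R - (91q_R). Setting ∂π_R/∂q_R = 0: 137 - 2q_R - (q_Z) = 0.
Zephyr's first-order condition: 172 - 2q_Z - (q_R) = 0.
So q_R = (137 - q_Z)/2 and q_Z = (172 - q_R)/2.
Substituting one into the other gives q_R = 34 and q_Z = 69.
Total output Q = 103, so price P = 228 - 103 = 125.

125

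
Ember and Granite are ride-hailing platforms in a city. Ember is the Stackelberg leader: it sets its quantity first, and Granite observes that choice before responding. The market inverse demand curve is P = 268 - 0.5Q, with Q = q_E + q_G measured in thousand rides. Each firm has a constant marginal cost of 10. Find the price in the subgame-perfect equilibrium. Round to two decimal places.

74.50

Solve by backward induction. Given q_E, the follower Granite maximises π_G = (268 - (1/2)q_E - (1/2)q_G)q_G - 10q_G.
∂π_G/∂q_G = 258 - (1/2)q_E - q_G = 0 gives the reaction function q_G = (258 - (1/2)q_E).
The leader anticipates this reaction. Substituting into P = 268 - 0.5Q gives P = 139 - (1/4)q_E, so π_E = (139 - (1/4)q_E)q_E - 10q_E.
Leader FOC: 129 - (1/2)q_E = 0, so q_E = 258.
Then q_G = (258 - (1/2)·258) = 129.
Total output Q = 387, so price P = 268 - (1/2)·387 = 149/2.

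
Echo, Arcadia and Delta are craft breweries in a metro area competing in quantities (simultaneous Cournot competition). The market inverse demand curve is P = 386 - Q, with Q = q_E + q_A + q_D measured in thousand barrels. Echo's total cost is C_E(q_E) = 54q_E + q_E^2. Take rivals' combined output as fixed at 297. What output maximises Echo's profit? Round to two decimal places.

With rivals' combined output fixed at 297, Echo's profit is π_E = (386 - 297 - q_E)q_E - (54q_E + q_E²) = (89 - q_E)q_E - (54q_E + q_E²).
∂π_E/∂q_E = 35 - 4q_E = 0, so q_E = 35/4.

8.75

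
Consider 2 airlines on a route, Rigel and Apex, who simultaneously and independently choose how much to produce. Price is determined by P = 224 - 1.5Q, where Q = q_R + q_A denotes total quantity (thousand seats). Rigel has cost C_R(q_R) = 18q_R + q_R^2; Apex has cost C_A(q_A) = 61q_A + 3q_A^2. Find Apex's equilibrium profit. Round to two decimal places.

Rigel's profit: π_R = (224 - 1.5Q)q_R - (18q_R + q_R²). Setting ∂π_R/∂q_R = 0: 206 - 5q_R - (3/2)(q_A) = 0.
Apex's profit: π_A = (224 - 1.5Q)q_A - (61q_A + 3q_A²). Setting ∂π_A/∂q_A = 0: 163 - 9q_A - (3/2)(q_R) = 0.
Best responses: q_R = (206 - (3/2)q_A)/5, q_A = (163 - (3/2)q_R)/9.
Solving the pair: q_R = 37.6491, q_A = 11.8363.
Price P = 224 - (3/2)·49.4854 = 149.7719.
Apex's profit: 149.7719·11.8363 - 61·11.8363 - 3·11.8363² = 630.4364.

630.44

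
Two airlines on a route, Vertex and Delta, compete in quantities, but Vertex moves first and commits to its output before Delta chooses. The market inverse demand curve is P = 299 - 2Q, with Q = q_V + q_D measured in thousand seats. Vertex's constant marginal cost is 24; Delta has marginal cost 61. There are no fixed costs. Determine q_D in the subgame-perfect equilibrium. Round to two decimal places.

20.50

The follower Delta best-responds to any q_V: π_D = (299 - 2Q)q_D - 61q_D.
∂π_D/∂q_D = 238 - 2q_V - 4q_D = 0 gives the reaction function q_D = (238 - 2q_V)/4.
The leader anticipates this reaction. Substituting into P = 299 - 2Q gives P = 180 - q_V, so π_V = (180 - q_V)q_V - 24q_V.
The leader's first-order condition 156 - 2q_V = 0 yields q_V = 78.
Then q_D = (238 - 2·78)/4 = 41/2.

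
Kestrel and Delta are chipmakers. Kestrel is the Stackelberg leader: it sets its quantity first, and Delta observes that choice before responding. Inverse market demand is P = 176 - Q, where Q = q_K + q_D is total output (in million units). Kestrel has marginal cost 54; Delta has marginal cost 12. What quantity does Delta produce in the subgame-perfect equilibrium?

The follower Delta best-responds to any q_K: π_D = (176 - Q)q_D - 12q_D.
Follower FOC: 164 - q_K - 2q_D = 0, so q_D(q_K) = (164 - q_K)/2.
Kestrel substitutes q_D(q_K) into its own profit: π_K = q_K(176 - q_K - (164 - q_K)/2) - 54q_K = (94 - (1/2)q_K)q_K - 54q_K.
Leader FOC: 40 - q_K = 0, so q_K = 40.
Then q_D = (164 - 40)/2 = 62.

62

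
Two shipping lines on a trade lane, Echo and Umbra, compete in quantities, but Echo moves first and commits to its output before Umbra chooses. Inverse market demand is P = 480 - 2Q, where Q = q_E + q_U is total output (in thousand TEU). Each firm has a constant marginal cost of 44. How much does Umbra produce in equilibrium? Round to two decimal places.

54.50

Solve by backward induction. Given q_E, the follower Umbra maximises π_U = (480 - 2q_E - 2q_U)q_U - 44q_U.
∂π_U/∂q_U = 436 - 2q_E - 4q_U = 0 gives the reaction function q_U = (436 - 2q_E)/4.
The leader anticipates this reaction. Substituting into P = 480 - 2Q gives P = 262 - q_E, so π_E = (262 - q_E)q_E - 44q_E.
The leader's first-order condition 218 - 2q_E = 0 yields q_E = 109.
Then q_U = (436 - 2·109)/4 = 109/2.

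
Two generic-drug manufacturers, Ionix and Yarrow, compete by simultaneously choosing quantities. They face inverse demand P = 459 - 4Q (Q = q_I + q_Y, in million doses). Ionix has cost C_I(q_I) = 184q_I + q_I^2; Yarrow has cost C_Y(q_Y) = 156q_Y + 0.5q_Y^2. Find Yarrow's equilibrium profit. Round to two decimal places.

3061.00

Ionix's profit: π_I = (459 - 4Q)q_I - (184q_I + q_I²). Setting ∂π_I/∂q_I = 0: 275 - 10q_I - 4(q_Y) = 0.
Yarrow's profit: π_Y = (459 - 4Q)q_Y - (156q_Y + (1/2)q_Y²). Setting ∂π_Y/∂q_Y = 0: 303 - 9q_Y - 4(q_I) = 0.
So q_I = (275 - 4q_Y)/10 and q_Y = (303 - 4q_I)/9.
Substituting one into the other gives q_I = 1263/74 and q_Y = 965/37.
Price P = 459 - 4·43.1486 = 286.4054.
Yarrow's profit: 286.4054·(965/37) - 156·(965/37) - (1/2)(965/37)² = 3061.0026.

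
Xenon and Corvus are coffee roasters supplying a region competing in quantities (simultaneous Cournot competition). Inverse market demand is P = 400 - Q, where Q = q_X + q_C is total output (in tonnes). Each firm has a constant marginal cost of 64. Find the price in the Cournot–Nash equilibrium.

176

A representative firm's profit is π_i = q_i(400 - Q) - 64q_i.
First-order condition (treating rivals' output as given): 336 - 2q_i - q_j = 0.
With identical firms every q_j equals q_i, so q_j = q_i and 336 = 3q_i, giving q_i = 112.
Total output Q = 224, so price P = 400 - 224 = 176.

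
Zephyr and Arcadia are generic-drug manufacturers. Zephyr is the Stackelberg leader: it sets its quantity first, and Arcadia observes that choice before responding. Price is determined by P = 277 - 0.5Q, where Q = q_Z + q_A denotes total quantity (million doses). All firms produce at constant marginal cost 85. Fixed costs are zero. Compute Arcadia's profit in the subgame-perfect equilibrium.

Solve by backward induction. Given q_Z, the follower Arcadia maximises π_A = (277 - (1/2)q_Z - (1/2)q_A)q_A - 85q_A.
∂π_A/∂q_A = 192 - (1/2)q_Z - q_A = 0 gives the reaction function q_A = (192 - (1/2)q_Z).
Zephyr substitutes q_A(q_Z) into its own profit: π_Z = q_Z(277 - (1/2)q_Z - (192 - (1/2)q_Z)/2) - 85q_Z = (181 - (1/4)q_Z)q_Z - 85q_Z.
Leader FOC: 96 - (1/2)q_Z = 0, so q_Z = 192.
Then q_A = (192 - (1/2)·192) = 96.
Price P = 277 - (1/2)·288 = 133.
Arcadia's profit: (133 - 85)·96 = 4608.

4608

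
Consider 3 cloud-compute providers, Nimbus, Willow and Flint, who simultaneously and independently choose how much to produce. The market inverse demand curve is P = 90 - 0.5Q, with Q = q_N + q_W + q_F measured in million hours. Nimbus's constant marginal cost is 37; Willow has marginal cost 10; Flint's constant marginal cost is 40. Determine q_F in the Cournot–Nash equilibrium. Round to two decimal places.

Nimbus's profit: π_N = (90 - 0.5Q)q_N - (37q_N). Setting ∂π_N/∂q_N = 0: 53 - q_N - (1/2)(q_W + q_F) = 0.
Willow's first-order condition: 80 - q_W - (1/2)(q_N + q_F) = 0.
Flint's first-order condition: 50 - q_F - (1/2)(q_N + q_W) = 0.
Summing all 3 equations gives 183 − 2Q = 0, hence Q = 183/2.
Back-substituting: q_N = (53 − 183/4)/(1/2) = 29/2, q_W = (80 − 183/4)/(1/2) = 137/2, q_F = (50 − 183/4)/(1/2) = 17/2.

8.50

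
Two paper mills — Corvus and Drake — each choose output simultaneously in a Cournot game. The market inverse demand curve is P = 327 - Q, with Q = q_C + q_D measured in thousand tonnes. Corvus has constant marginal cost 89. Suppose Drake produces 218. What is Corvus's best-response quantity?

10

With the rival's output fixed at 218, Corvus's profit is π_C = (327 - 218 - q_C)q_C - (89q_C) = (109 - q_C)q_C - (89q_C).
∂π_C/∂q_C = 20 - 2q_C = 0, so q_C = 10.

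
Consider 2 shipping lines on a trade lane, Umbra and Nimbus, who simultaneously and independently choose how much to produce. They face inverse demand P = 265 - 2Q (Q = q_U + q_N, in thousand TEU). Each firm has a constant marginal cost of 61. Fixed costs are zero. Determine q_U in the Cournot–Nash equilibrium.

A representative firm's profit is π_i = q_i(265 - 2Q) - 61q_i.
First-order condition (treating rivals' output as given): 204 - 4q_i - 2q_j = 0.
By symmetry each firm produces the same amount; substituting q_j = q_i yields q_i = 204/6 = 34.

34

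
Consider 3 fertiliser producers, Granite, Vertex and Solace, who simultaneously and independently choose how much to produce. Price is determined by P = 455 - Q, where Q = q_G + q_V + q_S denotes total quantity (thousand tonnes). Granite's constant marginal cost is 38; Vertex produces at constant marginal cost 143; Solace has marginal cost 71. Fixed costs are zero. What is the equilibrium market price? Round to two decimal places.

176.75

Granite's profit: π_G = (455 - Q)q_G - (38q_G). Setting ∂π_G/∂q_G = 0: 417 - 2q_G - (q_V + q_S) = 0.
Vertex's profit: π_V = (455 - Q)q_V - (143q_V). Setting ∂π_V/∂q_V = 0: 312 - 2q_V - (q_G + q_S) = 0.
Solace's first-order condition: 384 - 2q_S - (q_G + q_V) = 0.
Adding the 3 conditions: 1113 − 2Q − 2Q = 0, i.e. Q = 1113/4.
Back-substituting: q_G = (417 − 1113/4) = 555/4, q_V = (312 − 1113/4) = 135/4, q_S = (384 − 1113/4) = 423/4.
Total output Q = 1113/4, so price P = 455 - 1113/4 = 707/4.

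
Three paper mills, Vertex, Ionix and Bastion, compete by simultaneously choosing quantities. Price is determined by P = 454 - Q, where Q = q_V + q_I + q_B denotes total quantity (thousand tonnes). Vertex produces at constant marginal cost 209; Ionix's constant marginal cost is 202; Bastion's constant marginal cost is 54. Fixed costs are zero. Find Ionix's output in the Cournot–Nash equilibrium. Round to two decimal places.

27.75

Vertex's profit: π_V = (454 - Q)q_V - (209q_V). Setting ∂π_V/∂q_V = 0: 245 - 2q_V - (q_I + q_B) = 0.
Ionix's profit: π_I = (454 - Q)q_I - (202q_I). Setting ∂π_I/∂q_I = 0: 252 - 2q_I - (q_V + q_B) = 0.
Bastion's first-order condition: 400 - 2q_B - (q_V + q_I) = 0.
Summing all 3 equations gives 897 − 4Q = 0, hence Q = 897/4.
Back-substituting: q_V = (245 − 897/4) = 83/4, q_I = (252 − 897/4) = 111/4, q_B = (400 − 897/4) = 703/4.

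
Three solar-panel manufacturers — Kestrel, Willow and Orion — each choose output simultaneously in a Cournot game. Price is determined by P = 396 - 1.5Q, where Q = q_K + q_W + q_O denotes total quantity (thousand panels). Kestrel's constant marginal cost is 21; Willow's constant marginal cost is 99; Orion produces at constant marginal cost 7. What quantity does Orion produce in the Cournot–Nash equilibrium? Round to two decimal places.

Kestrel's profit: π_K = (396 - 1.5Q)q_K - (21q_K). Setting ∂π_K/∂q_K = 0: 375 - 3q_K - (3/2)(q_W + q_O) = 0.
Willow's first-order condition: 297 - 3q_W - (3/2)(q_K + q_O) = 0.
Orion's first-order condition: 389 - 3q_O - (3/2)(q_K + q_W) = 0.
Adding the 3 first-order conditions: 1061 − 6Q = 0, so Q = 1061/6.
Back-substituting: q_K = (375 − 1061/4)/(3/2) = 439/6, q_W = (297 − 1061/4)/(3/2) = 127/6, q_O = (389 − 1061/4)/(3/2) = 165/2.

82.50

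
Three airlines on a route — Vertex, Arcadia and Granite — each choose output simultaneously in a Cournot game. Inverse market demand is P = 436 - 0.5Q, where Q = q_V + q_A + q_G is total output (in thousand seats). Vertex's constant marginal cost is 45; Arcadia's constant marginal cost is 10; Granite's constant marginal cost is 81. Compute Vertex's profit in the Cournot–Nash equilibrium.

Vertex's profit: π_V = (436 - 0.5Q)q_V - (45q_V). Setting ∂π_V/∂q_V = 0: 391 - q_V - (1/2)(q_A + q_G) = 0.
Arcadia's profit: π_A = (436 - 0.5Q)q_A - (10q_A). Setting ∂π_A/∂q_A = 0: 426 - q_A - (1/2)(q_V + q_G) = 0.
Granite's first-order condition: 355 - q_G - (1/2)(q_V + q_A) = 0.
Summing all 3 equations gives 1172 − 2Q = 0, hence Q = 586.
Back-substituting: q_V = (391 − 293)/(1/2) = 196, q_A = (426 − 293)/(1/2) = 266, q_G = (355 − 293)/(1/2) = 124.
Price P = 436 - (1/2)·586 = 143.
Vertex's profit: (143 - 45)·196 = 19208.

19208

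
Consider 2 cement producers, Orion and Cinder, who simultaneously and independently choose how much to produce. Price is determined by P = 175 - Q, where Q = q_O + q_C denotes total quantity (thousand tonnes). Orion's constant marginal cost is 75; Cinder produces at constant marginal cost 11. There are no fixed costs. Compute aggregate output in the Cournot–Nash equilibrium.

Orion's profit: π_O = (175 - Q)q_O - (75q_O). Setting ∂π_O/∂q_O = 0: 100 - 2q_O - (q_C) = 0.
Cinder's first-order condition: 164 - 2q_C - (q_O) = 0.
Best responses: q_O = (100 - q_C)/2, q_C = (164 - q_O)/2.
Solving the pair: q_O = 12, q_C = 76.
Total output Q = 12 + 76 = 88.

88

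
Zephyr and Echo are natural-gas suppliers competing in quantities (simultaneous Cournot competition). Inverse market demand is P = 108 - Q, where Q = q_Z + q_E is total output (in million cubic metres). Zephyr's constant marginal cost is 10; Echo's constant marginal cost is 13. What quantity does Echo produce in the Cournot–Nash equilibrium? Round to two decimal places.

30.67

Zephyr's profit: π_Z = (108 - Q)q_Z - (10q_Z). Setting ∂π_Z/∂q_Z = 0: 98 - 2q_Z - (q_E) = 0.
Echo's first-order condition: 95 - 2q_E - (q_Z) = 0.
So q_Z = (98 - q_E)/2 and q_E = (95 - q_Z)/2.
Solving the pair: q_Z = 101/3, q_E = 92/3.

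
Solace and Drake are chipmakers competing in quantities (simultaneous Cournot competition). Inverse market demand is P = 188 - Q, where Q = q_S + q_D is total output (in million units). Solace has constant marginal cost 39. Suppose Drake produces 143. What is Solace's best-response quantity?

With the rival's output fixed at 143, Solace's profit is π_S = (188 - 143 - q_S)q_S - (39q_S) = (45 - q_S)q_S - (39q_S).
∂π_S/∂q_S = 6 - 2q_S = 0, so q_S = 3.

3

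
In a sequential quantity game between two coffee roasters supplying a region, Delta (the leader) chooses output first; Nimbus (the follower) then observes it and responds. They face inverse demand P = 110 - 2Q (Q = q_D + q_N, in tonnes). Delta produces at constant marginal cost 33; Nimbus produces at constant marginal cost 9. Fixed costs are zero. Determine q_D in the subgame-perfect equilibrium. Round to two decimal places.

13.25

Solve by backward induction. Given q_D, the follower Nimbus maximises π_N = (110 - 2q_D - 2q_N)q_N - 9q_N.
Setting the follower's marginal profit to zero, 101 - 2q_D - 4q_N = 0, i.e. q_N = (101 - 2q_D)/4.
The leader anticipates this reaction. Substituting into P = 110 - 2Q gives P = 119/2 - q_D, so π_D = (119/2 - q_D)q_D - 33q_D.
The leader's first-order condition 53/2 - 2q_D = 0 yields q_D = 53/4.
Then q_N = (101 - 2·(53/4))/4 = 149/8.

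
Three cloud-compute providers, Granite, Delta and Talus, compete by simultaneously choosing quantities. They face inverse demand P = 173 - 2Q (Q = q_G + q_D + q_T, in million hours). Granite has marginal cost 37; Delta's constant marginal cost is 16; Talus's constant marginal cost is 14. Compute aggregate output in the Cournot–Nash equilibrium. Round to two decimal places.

Granite's profit: π_G = (173 - 2Q)q_G - (37q_G). Setting ∂π_G/∂q_G = 0: 136 - 4q_G - 2(q_D + q_T) = 0.
Delta's first-order condition: 157 - 4q_D - 2(q_G + q_T) = 0.
Talus's profit: π_T = (173 - 2Q)q_T - (14q_T). Setting ∂π_T/∂q_T = 0: 159 - 4q_T - 2(q_G + q_D) = 0.
Adding the 3 conditions: 452 − 4Q − 4Q = 0, i.e. Q = 113/2.
Back-substituting: q_G = (136 − 113)/2 = 23/2, q_D = (157 − 113)/2 = 22, q_T = (159 − 113)/2 = 23.
Total output Q = 23/2 + 22 + 23 = 113/2.

56.50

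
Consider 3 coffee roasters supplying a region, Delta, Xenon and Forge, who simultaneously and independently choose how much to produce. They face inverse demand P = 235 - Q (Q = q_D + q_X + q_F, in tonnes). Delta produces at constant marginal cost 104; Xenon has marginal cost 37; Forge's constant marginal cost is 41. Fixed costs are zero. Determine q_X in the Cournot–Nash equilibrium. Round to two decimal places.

67.25

Delta's profit: π_D = (235 - Q)q_D - (104q_D). Setting ∂π_D/∂q_D = 0: 131 - 2q_D - (q_X + q_F) = 0.
Xenon's profit: π_X = (235 - Q)q_X - (37q_X). Setting ∂π_X/∂q_X = 0: 198 - 2q_X - (q_D + q_F) = 0.
Forge's first-order condition: 194 - 2q_F - (q_D + q_X) = 0.
Summing all 3 equations gives 523 − 4Q = 0, hence Q = 523/4.
Back-substituting: q_D = (131 − 523/4) = 1/4, q_X = (198 − 523/4) = 269/4, q_F = (194 − 523/4) = 253/4.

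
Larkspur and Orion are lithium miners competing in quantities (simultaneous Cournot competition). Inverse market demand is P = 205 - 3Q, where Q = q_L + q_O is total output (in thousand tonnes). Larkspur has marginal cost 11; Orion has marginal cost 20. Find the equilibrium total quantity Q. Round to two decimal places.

42.11

Larkspur's profit: π_L = (205 - 3Q)q_L - (11q_L). Setting ∂π_L/∂q_L = 0: 194 - 6q_L - 3(q_O) = 0.
Orion's profit: π_O = (205 - 3Q)q_O - (20q_O). Setting ∂π_O/∂q_O = 0: 185 - 6q_O - 3(q_L) = 0.
Best responses: q_L = (194 - 3q_O)/6, q_O = (185 - 3q_L)/6.
Substituting one into the other gives q_L = 203/9 and q_O = 176/9.
Total output Q = 203/9 + 176/9 = 379/9.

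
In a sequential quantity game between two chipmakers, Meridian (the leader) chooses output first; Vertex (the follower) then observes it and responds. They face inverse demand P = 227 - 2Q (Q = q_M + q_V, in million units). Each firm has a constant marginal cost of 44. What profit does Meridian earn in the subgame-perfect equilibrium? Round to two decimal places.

Solve by backward induction. Given q_M, the follower Vertex maximises π_V = (227 - 2q_M - 2q_V)q_V - 44q_V.
∂π_V/∂q_V = 183 - 2q_M - 4q_V = 0 gives the reaction function q_V = (183 - 2q_M)/4.
The leader anticipates this reaction. Substituting into P = 227 - 2Q gives P = 271/2 - q_M, so π_M = (271/2 - q_M)q_M - 44q_M.
Leader FOC: 183/2 - 2q_M = 0, so q_M = 183/4.
Then q_V = (183 - 2·(183/4))/4 = 183/8.
Price P = 227 - 2·(549/8) = 359/4.
Meridian's profit: (359/4 - 44)·(183/4) = 2093.0625.

2093.06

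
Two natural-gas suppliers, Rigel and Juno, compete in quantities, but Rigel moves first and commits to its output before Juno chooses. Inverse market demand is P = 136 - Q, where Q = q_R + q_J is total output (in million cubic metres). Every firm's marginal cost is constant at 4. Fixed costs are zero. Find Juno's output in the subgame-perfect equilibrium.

The follower Juno best-responds to any q_R: π_J = (136 - Q)q_J - 4q_J.
Follower FOC: 132 - q_R - 2q_J = 0, so q_J(q_R) = (132 - q_R)/2.
The leader anticipates this reaction. Substituting into P = 136 - Q gives P = 70 - (1/2)q_R, so π_R = (70 - (1/2)q_R)q_R - 4q_R.
Leader FOC: 66 - q_R = 0, so q_R = 66.
Then q_J = (132 - 66)/2 = 33.

33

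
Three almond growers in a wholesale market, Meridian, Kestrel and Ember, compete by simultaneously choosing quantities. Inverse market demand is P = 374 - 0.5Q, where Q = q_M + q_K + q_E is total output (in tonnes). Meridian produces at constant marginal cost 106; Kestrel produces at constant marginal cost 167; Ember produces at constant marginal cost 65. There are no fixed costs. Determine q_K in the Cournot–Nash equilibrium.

Meridian's profit: π_M = (374 - 0.5Q)q_M - (106q_M). Setting ∂π_M/∂q_M = 0: 268 - q_M - (1/2)(q_K + q_E) = 0.
Kestrel's profit: π_K = (374 - 0.5Q)q_K - (167q_K). Setting ∂π_K/∂q_K = 0: 207 - q_K - (1/2)(q_M + q_E) = 0.
Ember's profit: π_E = (374 - 0.5Q)q_E - (65q_E). Setting ∂π_E/∂q_E = 0: 309 - q_E - (1/2)(q_M + q_K) = 0.
Summing all 3 equations gives 784 − 2Q = 0, hence Q = 392.
Back-substituting: q_M = (268 − 196)/(1/2) = 144, q_K = (207 − 196)/(1/2) = 22, q_E = (309 − 196)/(1/2) = 226.

22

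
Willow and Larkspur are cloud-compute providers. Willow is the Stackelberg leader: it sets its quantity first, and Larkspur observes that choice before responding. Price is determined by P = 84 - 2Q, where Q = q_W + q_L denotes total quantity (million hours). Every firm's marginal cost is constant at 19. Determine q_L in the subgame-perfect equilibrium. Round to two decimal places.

8.13

Solve by backward induction. Given q_W, the follower Larkspur maximises π_L = (84 - 2q_W - 2q_L)q_L - 19q_L.
∂π_L/∂q_L = 65 - 2q_W - 4q_L = 0 gives the reaction function q_L = (65 - 2q_W)/4.
The leader anticipates this reaction. Substituting into P = 84 - 2Q gives P = 103/2 - q_W, so π_W = (103/2 - q_W)q_W - 19q_W.
Leader FOC: 65/2 - 2q_W = 0, so q_W = 65/4.
Then q_L = (65 - 2·(65/4))/4 = 65/8.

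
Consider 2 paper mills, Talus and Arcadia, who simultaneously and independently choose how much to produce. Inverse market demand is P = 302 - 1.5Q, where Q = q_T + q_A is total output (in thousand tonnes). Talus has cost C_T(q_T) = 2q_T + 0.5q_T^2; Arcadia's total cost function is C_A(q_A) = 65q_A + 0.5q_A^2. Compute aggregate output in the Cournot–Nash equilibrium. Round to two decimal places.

97.64

Talus's profit: π_T = (302 - 1.5Q)q_T - (2q_T + (1/2)q_T²). Setting ∂π_T/∂q_T = 0: 300 - 4q_T - (3/2)(q_A) = 0.
Arcadia's profit: π_A = (302 - 1.5Q)q_A - (65q_A + (1/2)q_A²). Setting ∂π_A/∂q_A = 0: 237 - 4q_A - (3/2)(q_T) = 0.
Best responses: q_T = (300 - (3/2)q_A)/4, q_A = (237 - (3/2)q_T)/4.
Substituting one into the other gives q_T = 61.4182 and q_A = 1992/55.
Total output Q = 61.4182 + 1992/55 = 1074/11.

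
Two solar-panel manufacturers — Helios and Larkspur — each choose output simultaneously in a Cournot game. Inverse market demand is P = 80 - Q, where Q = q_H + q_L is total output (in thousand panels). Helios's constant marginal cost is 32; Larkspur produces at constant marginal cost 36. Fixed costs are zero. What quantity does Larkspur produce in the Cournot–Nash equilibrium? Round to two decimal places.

Helios's profit: π_H = (80 - Q)q_H - (32q_H). Setting ∂π_H/∂q_H = 0: 48 - 2q_H - (q_L) = 0.
Larkspur's profit: π_L = (80 - Q)q_L - (36q_L). Setting ∂π_L/∂q_L = 0: 44 - 2q_L - (q_H) = 0.
Best responses: q_H = (48 - q_L)/2, q_L = (44 - q_H)/2.
Substituting one into the other gives q_H = 52/3 and q_L = 40/3.

13.33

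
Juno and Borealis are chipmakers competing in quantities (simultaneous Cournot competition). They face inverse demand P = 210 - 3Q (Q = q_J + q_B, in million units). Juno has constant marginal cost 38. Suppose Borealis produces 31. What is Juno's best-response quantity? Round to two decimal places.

13.17

With the rival's output fixed at 31, Juno's profit is π_J = (210 - 3·31 - 3q_J)q_J - (38q_J) = (117 - 3q_J)q_J - (38q_J).
∂π_J/∂q_J = 79 - 6q_J = 0, so q_J = 79/6.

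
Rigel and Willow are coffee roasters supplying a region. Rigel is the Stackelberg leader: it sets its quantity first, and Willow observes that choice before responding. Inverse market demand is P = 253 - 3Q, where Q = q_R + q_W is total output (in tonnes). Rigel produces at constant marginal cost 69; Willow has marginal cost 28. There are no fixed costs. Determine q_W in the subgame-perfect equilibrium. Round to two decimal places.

Solve by backward induction. Given q_R, the follower Willow maximises π_W = (253 - 3q_R - 3q_W)q_W - 28q_W.
Setting the follower's marginal profit to zero, 225 - 3q_R - 6q_W = 0, i.e. q_W = (225 - 3q_R)/6.
The leader anticipates this reaction. Substituting into P = 253 - 3Q gives P = 281/2 - (3/2)q_R, so π_R = (281/2 - (3/2)q_R)q_R - 69q_R.
Maximising: ∂π_R/∂q_R = 143/2 - 3q_R = 0, giving q_R = 143/6.
Then q_W = (225 - 3·(143/6))/6 = 307/12.

25.58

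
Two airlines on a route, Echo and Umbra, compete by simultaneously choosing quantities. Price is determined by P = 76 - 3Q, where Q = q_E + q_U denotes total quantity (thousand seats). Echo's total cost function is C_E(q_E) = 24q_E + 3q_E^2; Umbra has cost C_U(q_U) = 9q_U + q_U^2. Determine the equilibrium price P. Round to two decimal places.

Echo's profit: π_E = (76 - 3Q)q_E - (24q_E + 3q_E²). Setting ∂π_E/∂q_E = 0: 52 - 12q_E - 3(q_U) = 0.
Umbra's profit: π_U = (76 - 3Q)q_U - (9q_U + q_U²). Setting ∂π_U/∂q_U = 0: 67 - 8q_U - 3(q_E) = 0.
So q_E = (52 - 3q_U)/12 and q_U = (67 - 3q_E)/8.
Solving the pair: q_E = 215/87, q_U = 216/29.
Total output Q = 863/87, so price P = 76 - 3·(863/87) = 1341/29.

46.24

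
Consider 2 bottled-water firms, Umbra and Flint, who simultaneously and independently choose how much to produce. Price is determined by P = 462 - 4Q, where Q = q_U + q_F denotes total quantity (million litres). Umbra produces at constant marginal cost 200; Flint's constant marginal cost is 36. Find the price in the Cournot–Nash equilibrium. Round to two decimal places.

232.67

Umbra's profit: π_U = (462 - 4Q)q_U - (200q_U). Setting ∂π_U/∂q_U = 0: 262 - 8q_U - 4(q_F) = 0.
Flint's profit: π_F = (462 - 4Q)q_F - (36q_F). Setting ∂π_F/∂q_F = 0: 426 - 8q_F - 4(q_U) = 0.
Rearranging gives the reaction functions q_U = (262 - 4q_F)/8 and q_F = (426 - 4q_U)/8.
Solving the pair: q_U = 49/6, q_F = 295/6.
Total output Q = 172/3, so price P = 462 - 4·(172/3) = 698/3.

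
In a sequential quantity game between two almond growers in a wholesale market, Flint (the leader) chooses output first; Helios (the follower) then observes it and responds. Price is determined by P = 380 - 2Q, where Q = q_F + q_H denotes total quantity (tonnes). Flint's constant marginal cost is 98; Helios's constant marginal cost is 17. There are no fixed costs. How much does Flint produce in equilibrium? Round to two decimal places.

The follower Helios best-responds to any q_F: π_H = (380 - 2Q)q_H - 17q_H.
Follower FOC: 363 - 2q_F - 4q_H = 0, so q_H(q_F) = (363 - 2q_F)/4.
Flint substitutes q_H(q_F) into its own profit: π_F = q_F(380 - 2q_F - (363 - 2q_F)/2) - 98q_F = (397/2 - q_F)q_F - 98q_F.
Leader FOC: 201/2 - 2q_F = 0, so q_F = 201/4.
Then q_H = (363 - 2·(201/4))/4 = 525/8.

50.25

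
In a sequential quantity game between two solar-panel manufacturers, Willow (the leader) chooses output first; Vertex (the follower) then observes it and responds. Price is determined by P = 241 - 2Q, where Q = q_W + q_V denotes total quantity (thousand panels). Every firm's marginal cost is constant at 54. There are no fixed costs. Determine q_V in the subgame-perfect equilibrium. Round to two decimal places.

23.38

Solve by backward induction. Given q_W, the follower Vertex maximises π_V = (241 - 2q_W - 2q_V)q_V - 54q_V.
Setting the follower's marginal profit to zero, 187 - 2q_W - 4q_V = 0, i.e. q_V = (187 - 2q_W)/4.
Willow substitutes q_V(q_W) into its own profit: π_W = q_W(241 - 2q_W - (187 - 2q_W)/2) - 54q_W = (295/2 - q_W)q_W - 54q_W.
Maximising: ∂π_W/∂q_W = 187/2 - 2q_W = 0, giving q_W = 187/4.
Then q_V = (187 - 2·(187/4))/4 = 187/8.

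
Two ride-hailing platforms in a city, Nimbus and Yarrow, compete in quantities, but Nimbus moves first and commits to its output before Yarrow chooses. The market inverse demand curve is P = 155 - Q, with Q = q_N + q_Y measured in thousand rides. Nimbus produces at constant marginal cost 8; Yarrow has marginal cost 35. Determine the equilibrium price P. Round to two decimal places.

Solve by backward induction. Given q_N, the follower Yarrow maximises π_Y = (155 - q_N - q_Y)q_Y - 35q_Y.
Setting the follower's marginal profit to zero, 120 - q_N - 2q_Y = 0, i.e. q_Y = (120 - q_N)/2.
Nimbus substitutes q_Y(q_N) into its own profit: π_N = q_N(155 - q_N - (120 - q_N)/2) - 8q_N = (95 - (1/2)q_N)q_N - 8q_N.
Leader FOC: 87 - q_N = 0, so q_N = 87.
Then q_Y = (120 - 87)/2 = 33/2.
Total output Q = 207/2, so price P = 155 - 207/2 = 103/2.

51.50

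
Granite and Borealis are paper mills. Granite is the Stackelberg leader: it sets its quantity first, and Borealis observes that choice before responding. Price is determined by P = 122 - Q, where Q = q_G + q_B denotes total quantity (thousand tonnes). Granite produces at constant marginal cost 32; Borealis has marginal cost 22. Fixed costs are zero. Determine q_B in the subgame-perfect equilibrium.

30

Solve by backward induction. Given q_G, the follower Borealis maximises π_B = (122 - q_G - q_B)q_B - 22q_B.
Setting the follower's marginal profit to zero, 100 - q_G - 2q_B = 0, i.e. q_B = (100 - q_G)/2.
Granite substitutes q_B(q_G) into its own profit: π_G = q_G(122 - q_G - (100 - q_G)/2) - 32q_G = (72 - (1/2)q_G)q_G - 32q_G.
Leader FOC: 40 - q_G = 0, so q_G = 40.
Then q_B = (100 - 40)/2 = 30.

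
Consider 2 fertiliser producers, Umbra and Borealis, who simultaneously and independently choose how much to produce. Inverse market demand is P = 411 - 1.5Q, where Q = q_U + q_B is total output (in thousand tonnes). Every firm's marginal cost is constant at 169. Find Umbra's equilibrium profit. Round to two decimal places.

4338.07

A representative firm's profit is π_i = q_i(411 - 1.5Q) - 169q_i.
First-order condition (treating rivals' output as given): 242 - 3q_i - (3/2)q_j = 0.
With identical firms every q_j equals q_i, so q_j = q_i and 242 = (9/2)q_i, giving q_i = 484/9.
Price P = 411 - (3/2)·(968/9) = 749/3.
Umbra's profit: (749/3 - 169)·(484/9) = 4338.0741.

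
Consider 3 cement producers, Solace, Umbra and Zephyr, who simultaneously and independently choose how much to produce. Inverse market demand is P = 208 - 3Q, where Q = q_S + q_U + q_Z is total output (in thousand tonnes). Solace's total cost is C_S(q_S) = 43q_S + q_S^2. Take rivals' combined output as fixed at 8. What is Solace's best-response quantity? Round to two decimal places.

17.63

With rivals' combined output fixed at 8, Solace's profit is π_S = (208 - 3·8 - 3q_S)q_S - (43q_S + q_S²) = (184 - 3q_S)q_S - (43q_S + q_S²).
∂π_S/∂q_S = 141 - 8q_S = 0, so q_S = 141/8.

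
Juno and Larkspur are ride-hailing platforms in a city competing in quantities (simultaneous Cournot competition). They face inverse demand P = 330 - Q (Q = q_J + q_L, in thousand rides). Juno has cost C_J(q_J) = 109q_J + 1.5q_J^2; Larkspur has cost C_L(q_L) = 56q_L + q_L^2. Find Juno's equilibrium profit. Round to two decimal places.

Juno's profit: π_J = (330 - Q)q_J - (109q_J + (3/2)q_J²). Setting ∂π_J/∂q_J = 0: 221 - 5q_J - (q_L) = 0.
Larkspur's profit: π_L = (330 - Q)q_L - (56q_L + q_L²). Setting ∂π_L/∂q_L = 0: 274 - 4q_L - (q_J) = 0.
So q_J = (221 - q_L)/5 and q_L = (274 - q_J)/4.
Solving the pair: q_J = 610/19, q_L = 1149/19.
Price P = 330 - 1759/19 = 237.4211.
Juno's profit: 237.4211·(610/19) - 109·(610/19) - (3/2)(610/19)² = 2576.8698.

2576.87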